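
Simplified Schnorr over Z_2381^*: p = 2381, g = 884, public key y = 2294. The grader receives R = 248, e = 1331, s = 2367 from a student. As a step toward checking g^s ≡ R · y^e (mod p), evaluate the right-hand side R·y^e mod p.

Squares mod 2381: 2294^1≡2294, 2294^2≡426, 2294^4≡520, 2294^8≡1347, 2294^16≡87, 2294^32≡426, 2294^64≡520, 2294^128≡1347, 2294^256≡87, 2294^512≡426, 2294^1024≡520
1331 = 1024 + 256 + 32 + 16 + 2 + 1, so 2294^1331 ≡ 520·87·426·87·426·2294 ≡ 2294 (mod 2381)
R · y^e ≡ 248·2294 = 568912 ≡ 2234 (mod 2381)

2234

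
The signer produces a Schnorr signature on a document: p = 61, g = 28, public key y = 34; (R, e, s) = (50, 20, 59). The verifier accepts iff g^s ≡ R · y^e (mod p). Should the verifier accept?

reject

g^s mod p:
Squares mod 61: 28^1≡28, 28^2≡52, 28^4≡20, 28^8≡34, 28^16≡58, 28^32≡9
59 = 32 + 16 + 8 + 2 + 1, so 28^59 ≡ 9·58·34·52·28 ≡ 24 (mod 61)
R · y^e mod p:
Squares mod 61: 34^1≡34, 34^2≡58, 34^4≡9, 34^8≡20, 34^16≡34
20 = 16 + 4, so 34^20 ≡ 34·9 ≡ 1 (mod 61)
50·1 = 50 ≡ 50 (mod 61)
24 ≠ 50; the check fails.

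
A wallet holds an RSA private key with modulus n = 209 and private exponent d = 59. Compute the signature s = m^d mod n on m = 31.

27

Squares mod 209: m^1≡31, m^2≡125, m^4≡159, m^8≡201, m^16≡64, m^32≡125
59 = 32 + 16 + 8 + 2 + 1, so m^59 ≡ 125·64·201·125·31 ≡ 27 (mod 209)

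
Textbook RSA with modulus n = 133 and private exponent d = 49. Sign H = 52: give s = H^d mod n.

Squares mod 133: H^1≡52, H^2≡44, H^4≡74, H^8≡23, H^16≡130, H^32≡9
49 = 32 + 16 + 1, so H^49 ≡ 9·130·52 ≡ 59 (mod 133)

59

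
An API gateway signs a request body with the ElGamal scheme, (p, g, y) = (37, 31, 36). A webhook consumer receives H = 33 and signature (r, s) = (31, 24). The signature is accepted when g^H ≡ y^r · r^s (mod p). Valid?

no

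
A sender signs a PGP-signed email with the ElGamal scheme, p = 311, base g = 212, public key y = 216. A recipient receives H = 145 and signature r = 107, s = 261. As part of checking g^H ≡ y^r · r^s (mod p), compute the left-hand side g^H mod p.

113

212^2 = 44944 ≡ 160
212^4 ≡ 160^2 = 25600 ≡ 98
212^8 ≡ 98^2 = 9604 ≡ 274
212^16 ≡ 274^2 = 75076 ≡ 125
212^32 ≡ 125^2 = 15625 ≡ 75
212^64 ≡ 75^2 = 5625 ≡ 27
212^128 ≡ 27^2 = 729 ≡ 107
145 = 128 + 16 + 1, so 212^145 ≡ 107·125·212 ≡ 113 (mod 311)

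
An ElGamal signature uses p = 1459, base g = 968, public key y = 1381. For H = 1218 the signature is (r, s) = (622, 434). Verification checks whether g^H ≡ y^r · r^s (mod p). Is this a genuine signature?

forged

Left side g^H mod p:
968^2 = 937024 ≡ 346
968^4 ≡ 346^2 = 119716 ≡ 78
968^8 ≡ 78^2 = 6084 ≡ 248
968^16 ≡ 248^2 = 61504 ≡ 226
968^32 ≡ 226^2 = 51076 ≡ 11
968^64 ≡ 11^2 = 121
968^128 ≡ 121^2 = 14641 ≡ 51
968^256 ≡ 51^2 = 2601 ≡ 1142
968^512 ≡ 1142^2 = 1304164 ≡ 1277
968^1024 ≡ 1277^2 = 1630729 ≡ 1026
1218 = 1024 + 128 + 64 + 2, so 968^1218 ≡ 1026·51·121·346 ≡ 570 (mod 1459)
Right side y^r · r^s mod p:
1381^2 = 1907161 ≡ 248
1381^4 ≡ 248^2 = 61504 ≡ 226
1381^8 ≡ 226^2 = 51076 ≡ 11
1381^16 ≡ 11^2 = 121
1381^32 ≡ 121^2 = 14641 ≡ 51
1381^64 ≡ 51^2 = 2601 ≡ 1142
1381^128 ≡ 1142^2 = 1304164 ≡ 1277
1381^256 ≡ 1277^2 = 1630729 ≡ 1026
1381^512 ≡ 1026^2 = 1052676 ≡ 737
622 = 512 + 64 + 32 + 8 + 4 + 2, so 1381^622 ≡ 737·1142·51·11·226·248 ≡ 786 (mod 1459)
622^2 = 386884 ≡ 249
622^4 ≡ 249^2 = 62001 ≡ 723
622^8 ≡ 723^2 = 522729 ≡ 407
622^16 ≡ 407^2 = 165649 ≡ 782
622^32 ≡ 782^2 = 611524 ≡ 203
622^64 ≡ 203^2 = 41209 ≡ 357
622^128 ≡ 357^2 = 127449 ≡ 516
622^256 ≡ 516^2 = 266256 ≡ 718
434 = 256 + 128 + 32 + 16 + 2, so 622^434 ≡ 718·516·203·782·249 ≡ 976 (mod 1459)
786·976 = 767136 ≡ 1161 (mod 1459)
570 ≠ 1161, so verification fails.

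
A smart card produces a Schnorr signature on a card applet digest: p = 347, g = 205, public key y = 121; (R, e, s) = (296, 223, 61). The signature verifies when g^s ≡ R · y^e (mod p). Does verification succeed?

g^s mod p:
205^2 = 42025 ≡ 38
205^4 ≡ 38^2 = 1444 ≡ 56
205^8 ≡ 56^2 = 3136 ≡ 13
205^16 ≡ 13^2 = 169
205^32 ≡ 169^2 = 28561 ≡ 107
61 = 32 + 16 + 8 + 4 + 1, so 205^61 ≡ 107·169·13·56·205 ≡ 129 (mod 347)
R · y^e mod p:
121^2 = 14641 ≡ 67
121^4 ≡ 67^2 = 4489 ≡ 325
121^8 ≡ 325^2 = 105625 ≡ 137
121^16 ≡ 137^2 = 18769 ≡ 31
121^32 ≡ 31^2 = 961 ≡ 267
121^64 ≡ 267^2 = 71289 ≡ 154
121^128 ≡ 154^2 = 23716 ≡ 120
223 = 128 + 64 + 16 + 8 + 4 + 2 + 1, so 121^223 ≡ 120·154·31·137·325·67·121 ≡ 53 (mod 347)
296·53 = 15688 ≡ 73 (mod 347)
129 ≠ 73; the check fails.

fails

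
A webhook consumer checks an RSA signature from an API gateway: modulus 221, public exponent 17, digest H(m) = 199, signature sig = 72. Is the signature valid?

sig^2 ≡ 72^2 = 5184 ≡ 101
sig^4 ≡ 101^2 = 10201 ≡ 35
sig^8 ≡ 35^2 = 1225 ≡ 120
sig^16 ≡ 120^2 = 14400 ≡ 35
17 = 16 + 1, so sig^17 ≡ 35·72 ≡ 89 (mod 221)
The recovered value 89 does not match the digest 199.

invalid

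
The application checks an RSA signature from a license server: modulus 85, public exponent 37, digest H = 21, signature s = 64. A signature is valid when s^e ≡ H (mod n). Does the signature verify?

s^2 ≡ 64^2 = 4096 ≡ 16
s^4 ≡ 16^2 = 256 ≡ 1
s^8 ≡ 1^2 = 1
s^16 ≡ 1^2 = 1
s^32 ≡ 1^2 = 1
37 = 32 + 4 + 1, so s^37 ≡ 1·1·64 ≡ 64 (mod 85)
64 ≠ 21, so verification fails.

does not verify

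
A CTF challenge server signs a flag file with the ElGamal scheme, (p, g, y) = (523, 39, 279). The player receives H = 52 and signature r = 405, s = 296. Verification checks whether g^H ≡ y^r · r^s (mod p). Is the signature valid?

Left side g^H mod p:
39^2 = 1521 ≡ 475
39^4 ≡ 475^2 = 225625 ≡ 212
39^8 ≡ 212^2 = 44944 ≡ 489
39^16 ≡ 489^2 = 239121 ≡ 110
39^32 ≡ 110^2 = 12100 ≡ 71
52 = 32 + 16 + 4, so 39^52 ≡ 71·110·212 ≡ 425 (mod 523)
Right side y^r · r^s mod p:
279^2 = 77841 ≡ 437
279^4 ≡ 437^2 = 190969 ≡ 74
279^8 ≡ 74^2 = 5476 ≡ 246
279^16 ≡ 246^2 = 60516 ≡ 371
279^32 ≡ 371^2 = 137641 ≡ 92
279^64 ≡ 92^2 = 8464 ≡ 96
279^128 ≡ 96^2 = 9216 ≡ 325
279^256 ≡ 325^2 = 105625 ≡ 502
405 = 256 + 128 + 16 + 4 + 1, so 279^405 ≡ 502·325·371·74·279 ≡ 285 (mod 523)
405^2 = 164025 ≡ 326
405^4 ≡ 326^2 = 106276 ≡ 107
405^8 ≡ 107^2 = 11449 ≡ 466
405^16 ≡ 466^2 = 217156 ≡ 111
405^32 ≡ 111^2 = 12321 ≡ 292
405^64 ≡ 292^2 = 85264 ≡ 15
405^128 ≡ 15^2 = 225
405^256 ≡ 225^2 = 50625 ≡ 417
296 = 256 + 32 + 8, so 405^296 ≡ 417·292·466 ≡ 185 (mod 523)
285·185 = 52725 ≡ 425 (mod 523)
425 ≡ 425 (mod 523), so the signature is genuine.

valid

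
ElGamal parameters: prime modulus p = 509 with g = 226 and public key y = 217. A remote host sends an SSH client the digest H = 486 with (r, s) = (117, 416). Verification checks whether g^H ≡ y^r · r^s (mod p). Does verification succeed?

fails

Left side g^H mod p:
226^2 = 51076 ≡ 176
226^4 ≡ 176^2 = 30976 ≡ 436
226^8 ≡ 436^2 = 190096 ≡ 239
226^16 ≡ 239^2 = 57121 ≡ 113
226^32 ≡ 113^2 = 12769 ≡ 44
226^64 ≡ 44^2 = 1936 ≡ 409
226^128 ≡ 409^2 = 167281 ≡ 329
226^256 ≡ 329^2 = 108241 ≡ 333
486 = 256 + 128 + 64 + 32 + 4 + 2, so 226^486 ≡ 333·329·409·44·436·176 ≡ 447 (mod 509)
Right side y^r · r^s mod p:
217^2 = 47089 ≡ 261
217^4 ≡ 261^2 = 68121 ≡ 424
217^8 ≡ 424^2 = 179776 ≡ 99
217^16 ≡ 99^2 = 9801 ≡ 130
217^32 ≡ 130^2 = 16900 ≡ 103
217^64 ≡ 103^2 = 10609 ≡ 429
117 = 64 + 32 + 16 + 4 + 1, so 217^117 ≡ 429·103·130·424·217 ≡ 386 (mod 509)
117^2 = 13689 ≡ 455
117^4 ≡ 455^2 = 207025 ≡ 371
117^8 ≡ 371^2 = 137641 ≡ 211
117^16 ≡ 211^2 = 44521 ≡ 238
117^32 ≡ 238^2 = 56644 ≡ 145
117^64 ≡ 145^2 = 21025 ≡ 156
117^128 ≡ 156^2 = 24336 ≡ 413
117^256 ≡ 413^2 = 170569 ≡ 54
416 = 256 + 128 + 32, so 117^416 ≡ 54·413·145 ≡ 113 (mod 509)
386·113 = 43618 ≡ 353 (mod 509)
447 ≠ 353, so verification fails.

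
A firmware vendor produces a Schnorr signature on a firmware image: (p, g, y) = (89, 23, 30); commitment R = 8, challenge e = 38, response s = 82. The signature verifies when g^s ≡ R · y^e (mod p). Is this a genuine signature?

genuine

g^s mod p:
Squares mod 89: 23^1≡23, 23^2≡84, 23^4≡25, 23^8≡2, 23^16≡4, 23^32≡16, 23^64≡78
82 = 64 + 16 + 2, so 23^82 ≡ 78·4·84 ≡ 42 (mod 89)
R · y^e mod p:
Squares mod 89: 30^1≡30, 30^2≡10, 30^4≡11, 30^8≡32, 30^16≡45, 30^32≡67
38 = 32 + 4 + 2, so 30^38 ≡ 67·11·10 ≡ 72 (mod 89)
8·72 = 576 ≡ 42 (mod 89)
42 ≡ 42 (mod 89); signature holds.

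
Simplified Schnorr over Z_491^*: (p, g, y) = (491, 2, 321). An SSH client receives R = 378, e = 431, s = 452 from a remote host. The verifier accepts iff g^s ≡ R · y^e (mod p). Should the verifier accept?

accept

g^s mod p:
2^452 mod 491 = 461
R · y^e mod p:
321^431 mod 491 = 148
378·148 = 55944 ≡ 461 (mod 491)
461 ≡ 461 (mod 491); signature holds.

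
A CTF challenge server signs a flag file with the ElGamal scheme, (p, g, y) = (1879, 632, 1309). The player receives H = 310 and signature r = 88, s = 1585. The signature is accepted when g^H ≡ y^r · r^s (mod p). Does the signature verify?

Left side g^H mod p:
Squares mod 1879: 632^1≡632, 632^2≡1076, 632^4≡312, 632^8≡1515, 632^16≡966, 632^32≡1172, 632^64≡35, 632^128≡1225, 632^256≡1183
310 = 256 + 32 + 16 + 4 + 2, so 632^310 ≡ 1183·1172·966·312·1076 ≡ 1565 (mod 1879)
Right side y^r · r^s mod p:
Squares mod 1879: 1309^1≡1309, 1309^2≡1712, 1309^4≡1583, 1309^8≡1182, 1309^16≡1027, 1309^32≡610, 1309^64≡58
88 = 64 + 16 + 8, so 1309^88 ≡ 58·1027·1182 ≡ 882 (mod 1879)
Squares mod 1879: 88^1≡88, 88^2≡228, 88^4≡1251, 88^8≡1673, 88^16≡1098, 88^32≡1165, 88^64≡587, 88^128≡712, 88^256≡1493, 88^512≡555, 88^1024≡1748
1585 = 1024 + 512 + 32 + 16 + 1, so 88^1585 ≡ 1748·555·1165·1098·88 ≡ 515 (mod 1879)
882·515 = 454230 ≡ 1391 (mod 1879)
1565 ≠ 1391, so verification fails.

does not verify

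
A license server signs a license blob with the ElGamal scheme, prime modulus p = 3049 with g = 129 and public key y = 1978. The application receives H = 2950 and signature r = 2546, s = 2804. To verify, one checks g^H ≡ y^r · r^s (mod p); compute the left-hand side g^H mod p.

2099

129^2950 mod 3049 = 2099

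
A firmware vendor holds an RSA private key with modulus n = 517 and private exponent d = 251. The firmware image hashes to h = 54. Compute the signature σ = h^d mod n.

494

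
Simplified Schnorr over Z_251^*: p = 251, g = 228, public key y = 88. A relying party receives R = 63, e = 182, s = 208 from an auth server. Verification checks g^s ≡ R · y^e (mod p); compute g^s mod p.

Squares mod 251: 228^1≡228, 228^2≡27, 228^4≡227, 228^8≡74, 228^16≡205, 228^32≡108, 228^64≡118, 228^128≡119
208 = 128 + 64 + 16, so 228^208 ≡ 119·118·205 ≡ 142 (mod 251)

142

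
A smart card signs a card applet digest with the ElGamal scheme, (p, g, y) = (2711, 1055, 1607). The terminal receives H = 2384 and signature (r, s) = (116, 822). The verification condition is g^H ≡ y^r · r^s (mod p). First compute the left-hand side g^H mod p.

2166

1055^2 = 1113025 ≡ 1515
1055^4 ≡ 1515^2 = 2295225 ≡ 1719
1055^8 ≡ 1719^2 = 2954961 ≡ 2682
1055^16 ≡ 2682^2 = 7193124 ≡ 841
1055^32 ≡ 841^2 = 707281 ≡ 2421
1055^64 ≡ 2421^2 = 5861241 ≡ 59
1055^128 ≡ 59^2 = 3481 ≡ 770
1055^256 ≡ 770^2 = 592900 ≡ 1902
1055^512 ≡ 1902^2 = 3617604 ≡ 1130
1055^1024 ≡ 1130^2 = 1276900 ≡ 19
1055^2048 ≡ 19^2 = 361
2384 = 2048 + 256 + 64 + 16, so 1055^2384 ≡ 361·1902·59·841 ≡ 2166 (mod 2711)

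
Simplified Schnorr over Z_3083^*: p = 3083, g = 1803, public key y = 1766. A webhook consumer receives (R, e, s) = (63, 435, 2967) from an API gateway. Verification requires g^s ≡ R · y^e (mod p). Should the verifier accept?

g^s mod p:
1803^2 = 3250809 ≡ 1327
1803^4 ≡ 1327^2 = 1760929 ≡ 536
1803^8 ≡ 536^2 = 287296 ≡ 577
1803^16 ≡ 577^2 = 332929 ≡ 3048
1803^32 ≡ 3048^2 = 9290304 ≡ 1225
1803^64 ≡ 1225^2 = 1500625 ≡ 2287
1803^128 ≡ 2287^2 = 5230369 ≡ 1601
1803^256 ≡ 1601^2 = 2563201 ≡ 1228
1803^512 ≡ 1228^2 = 1507984 ≡ 397
1803^1024 ≡ 397^2 = 157609 ≡ 376
1803^2048 ≡ 376^2 = 141376 ≡ 2641
2967 = 2048 + 512 + 256 + 128 + 16 + 4 + 2 + 1, so 1803^2967 ≡ 2641·397·1228·1601·3048·536·1327·1803 ≡ 2562 (mod 3083)
R · y^e mod p:
1766^2 = 3118756 ≡ 1843
1766^4 ≡ 1843^2 = 3396649 ≡ 2266
1766^8 ≡ 2266^2 = 5134756 ≡ 1561
1766^16 ≡ 1561^2 = 2436721 ≡ 1151
1766^32 ≡ 1151^2 = 1324801 ≡ 2194
1766^64 ≡ 2194^2 = 4813636 ≡ 1073
1766^128 ≡ 1073^2 = 1151329 ≡ 1370
1766^256 ≡ 1370^2 = 1876900 ≡ 2436
435 = 256 + 128 + 32 + 16 + 2 + 1, so 1766^435 ≡ 2436·1370·2194·1151·1843·1766 ≡ 366 (mod 3083)
63·366 = 23058 ≡ 1477 (mod 3083)
2562 ≠ 1477; the check fails.

reject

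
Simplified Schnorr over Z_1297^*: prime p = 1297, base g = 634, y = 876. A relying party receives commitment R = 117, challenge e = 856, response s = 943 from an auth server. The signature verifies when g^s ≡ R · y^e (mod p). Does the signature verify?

g^s mod p:
Squares mod 1297: 634^1≡634, 634^2≡1183, 634^4≡26, 634^8≡676, 634^16≡432, 634^32≡1153, 634^64≡1281, 634^128≡256, 634^256≡686, 634^512≡1082
943 = 512 + 256 + 128 + 32 + 8 + 4 + 2 + 1, so 634^943 ≡ 1082·686·256·1153·676·26·1183·634 ≡ 1208 (mod 1297)
R · y^e mod p:
Squares mod 1297: 876^1≡876, 876^2≡849, 876^4≡966, 876^8≡613, 876^16≡936, 876^32≡621, 876^64≡432, 876^128≡1153, 876^256≡1281, 876^512≡256
856 = 512 + 256 + 64 + 16 + 8, so 876^856 ≡ 256·1281·432·936·613 ≡ 467 (mod 1297)
117·467 = 54639 ≡ 165 (mod 1297)
1208 ≠ 165; the check fails.

does not verify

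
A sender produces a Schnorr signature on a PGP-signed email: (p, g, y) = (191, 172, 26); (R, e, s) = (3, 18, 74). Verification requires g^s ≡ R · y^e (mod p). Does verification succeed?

passes

g^s mod p:
172^2 = 29584 ≡ 170
172^4 ≡ 170^2 = 28900 ≡ 59
172^8 ≡ 59^2 = 3481 ≡ 43
172^16 ≡ 43^2 = 1849 ≡ 130
172^32 ≡ 130^2 = 16900 ≡ 92
172^64 ≡ 92^2 = 8464 ≡ 60
74 = 64 + 8 + 2, so 172^74 ≡ 60·43·170 ≡ 64 (mod 191)
R · y^e mod p:
26^2 = 676 ≡ 103
26^4 ≡ 103^2 = 10609 ≡ 104
26^8 ≡ 104^2 = 10816 ≡ 120
26^16 ≡ 120^2 = 14400 ≡ 75
18 = 16 + 2, so 26^18 ≡ 75·103 ≡ 85 (mod 191)
3·85 = 255 ≡ 64 (mod 191)
64 ≡ 64 (mod 191); signature holds.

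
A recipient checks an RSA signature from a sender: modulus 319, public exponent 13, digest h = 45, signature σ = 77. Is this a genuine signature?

Squares mod 319: σ^1≡77, σ^2≡187, σ^4≡198, σ^8≡286
13 = 8 + 4 + 1, so σ^13 ≡ 286·198·77 ≡ 264 (mod 319)
264 ≠ 45, so verification fails.

forged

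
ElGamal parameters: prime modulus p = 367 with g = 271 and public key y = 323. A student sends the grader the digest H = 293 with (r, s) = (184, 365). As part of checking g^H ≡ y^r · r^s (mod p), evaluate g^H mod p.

271^2 = 73441 ≡ 41
271^4 ≡ 41^2 = 1681 ≡ 213
271^8 ≡ 213^2 = 45369 ≡ 228
271^16 ≡ 228^2 = 51984 ≡ 237
271^32 ≡ 237^2 = 56169 ≡ 18
271^64 ≡ 18^2 = 324
271^128 ≡ 324^2 = 104976 ≡ 14
271^256 ≡ 14^2 = 196
293 = 256 + 32 + 4 + 1, so 271^293 ≡ 196·18·213·271 ≡ 279 (mod 367)

279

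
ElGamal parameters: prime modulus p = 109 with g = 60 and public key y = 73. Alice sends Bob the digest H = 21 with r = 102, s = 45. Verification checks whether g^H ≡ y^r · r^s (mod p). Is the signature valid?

valid

Left side g^H mod p:
Squares mod 109: 60^1≡60, 60^2≡3, 60^4≡9, 60^8≡81, 60^16≡21
21 = 16 + 4 + 1, so 60^21 ≡ 21·9·60 ≡ 4 (mod 109)
Right side y^r · r^s mod p:
Squares mod 109: 73^1≡73, 73^2≡97, 73^4≡35, 73^8≡26, 73^16≡22, 73^32≡48, 73^64≡15
102 = 64 + 32 + 4 + 2, so 73^102 ≡ 15·48·35·97 ≡ 75 (mod 109)
Squares mod 109: 102^1≡102, 102^2≡49, 102^4≡3, 102^8≡9, 102^16≡81, 102^32≡21
45 = 32 + 8 + 4 + 1, so 102^45 ≡ 21·9·3·102 ≡ 64 (mod 109)
75·64 = 4800 ≡ 4 (mod 109)
4 ≡ 4 (mod 109), so the signature is genuine.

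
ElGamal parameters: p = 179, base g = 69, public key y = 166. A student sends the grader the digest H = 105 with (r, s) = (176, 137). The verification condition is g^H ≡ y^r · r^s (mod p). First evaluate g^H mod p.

69^2 = 4761 ≡ 107
69^4 ≡ 107^2 = 11449 ≡ 172
69^8 ≡ 172^2 = 29584 ≡ 49
69^16 ≡ 49^2 = 2401 ≡ 74
69^32 ≡ 74^2 = 5476 ≡ 106
69^64 ≡ 106^2 = 11236 ≡ 138
105 = 64 + 32 + 8 + 1, so 69^105 ≡ 138·106·49·69 ≡ 105 (mod 179)

105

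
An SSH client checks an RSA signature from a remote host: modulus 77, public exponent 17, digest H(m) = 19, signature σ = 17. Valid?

σ^2 ≡ 17^2 = 289 ≡ 58
σ^4 ≡ 58^2 = 3364 ≡ 53
σ^8 ≡ 53^2 = 2809 ≡ 37
σ^16 ≡ 37^2 = 1369 ≡ 60
17 = 16 + 1, so σ^17 ≡ 60·17 ≡ 19 (mod 77)
19 = H(m), so the signature checks out.

yes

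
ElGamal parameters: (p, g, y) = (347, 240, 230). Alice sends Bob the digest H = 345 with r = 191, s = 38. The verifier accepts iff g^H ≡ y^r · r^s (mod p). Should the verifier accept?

accept

Left side g^H mod p:
240^2 = 57600 ≡ 345
240^4 ≡ 345^2 = 119025 ≡ 4
240^8 ≡ 4^2 = 16
240^16 ≡ 16^2 = 256
240^32 ≡ 256^2 = 65536 ≡ 300
240^64 ≡ 300^2 = 90000 ≡ 127
240^128 ≡ 127^2 = 16129 ≡ 167
240^256 ≡ 167^2 = 27889 ≡ 129
345 = 256 + 64 + 16 + 8 + 1, so 240^345 ≡ 129·127·256·16·240 ≡ 227 (mod 347)
Right side y^r · r^s mod p:
230^2 = 52900 ≡ 156
230^4 ≡ 156^2 = 24336 ≡ 46
230^8 ≡ 46^2 = 2116 ≡ 34
230^16 ≡ 34^2 = 1156 ≡ 115
230^32 ≡ 115^2 = 13225 ≡ 39
230^64 ≡ 39^2 = 1521 ≡ 133
230^128 ≡ 133^2 = 17689 ≡ 339
191 = 128 + 32 + 16 + 8 + 4 + 2 + 1, so 230^191 ≡ 339·39·115·34·46·156·230 ≡ 104 (mod 347)
191^2 = 36481 ≡ 46
191^4 ≡ 46^2 = 2116 ≡ 34
191^8 ≡ 34^2 = 1156 ≡ 115
191^16 ≡ 115^2 = 13225 ≡ 39
191^32 ≡ 39^2 = 1521 ≡ 133
38 = 32 + 4 + 2, so 191^38 ≡ 133·34·46 ≡ 159 (mod 347)
104·159 = 16536 ≡ 227 (mod 347)
227 ≡ 227 (mod 347), so the signature is genuine.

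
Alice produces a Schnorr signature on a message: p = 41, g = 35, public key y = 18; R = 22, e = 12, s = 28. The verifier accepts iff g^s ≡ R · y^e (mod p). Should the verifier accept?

g^s mod p:
35^2 = 1225 ≡ 36
35^4 ≡ 36^2 = 1296 ≡ 25
35^8 ≡ 25^2 = 625 ≡ 10
35^16 ≡ 10^2 = 100 ≡ 18
28 = 16 + 8 + 4, so 35^28 ≡ 18·10·25 ≡ 31 (mod 41)
R · y^e mod p:
18^2 = 324 ≡ 37
18^4 ≡ 37^2 = 1369 ≡ 16
18^8 ≡ 16^2 = 256 ≡ 10
12 = 8 + 4, so 18^12 ≡ 10·16 ≡ 37 (mod 41)
22·37 = 814 ≡ 35 (mod 41)
31 ≠ 35; the check fails.

reject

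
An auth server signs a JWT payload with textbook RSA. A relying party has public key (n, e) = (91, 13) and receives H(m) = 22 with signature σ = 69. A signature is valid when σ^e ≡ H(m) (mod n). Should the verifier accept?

reject

σ^2 ≡ 69^2 = 4761 ≡ 29
σ^4 ≡ 29^2 = 841 ≡ 22
σ^8 ≡ 22^2 = 484 ≡ 29
13 = 8 + 4 + 1, so σ^13 ≡ 29·22·69 ≡ 69 (mod 91)
69 ≠ 22, so verification fails.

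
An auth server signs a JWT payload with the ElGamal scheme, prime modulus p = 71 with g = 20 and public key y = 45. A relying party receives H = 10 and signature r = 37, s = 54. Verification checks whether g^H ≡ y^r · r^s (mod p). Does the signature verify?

verifies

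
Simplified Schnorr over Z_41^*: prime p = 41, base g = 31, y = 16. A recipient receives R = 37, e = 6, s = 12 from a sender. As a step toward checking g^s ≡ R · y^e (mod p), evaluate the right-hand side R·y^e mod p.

18

16^2 = 256 ≡ 10
16^4 ≡ 10^2 = 100 ≡ 18
6 = 4 + 2, so 16^6 ≡ 18·10 ≡ 16 (mod 41)
R · y^e ≡ 37·16 = 592 ≡ 18 (mod 41)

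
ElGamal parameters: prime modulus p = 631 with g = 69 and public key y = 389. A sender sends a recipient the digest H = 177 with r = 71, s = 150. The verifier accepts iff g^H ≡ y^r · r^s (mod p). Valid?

no

Left side g^H mod p:
Squares mod 631: 69^1≡69, 69^2≡344, 69^4≡339, 69^8≡79, 69^16≡562, 69^32≡344, 69^64≡339, 69^128≡79
177 = 128 + 32 + 16 + 1, so 69^177 ≡ 79·344·562·69 ≡ 352 (mod 631)
Right side y^r · r^s mod p:
Squares mod 631: 389^1≡389, 389^2≡512, 389^4≡279, 389^8≡228, 389^16≡242, 389^32≡512, 389^64≡279
71 = 64 + 4 + 2 + 1, so 389^71 ≡ 279·279·512·389 ≡ 389 (mod 631)
Squares mod 631: 71^1≡71, 71^2≡624, 71^4≡49, 71^8≡508, 71^16≡616, 71^32≡225, 71^64≡145, 71^128≡202
150 = 128 + 16 + 4 + 2, so 71^150 ≡ 202·616·49·624 ≡ 33 (mod 631)
389·33 = 12837 ≡ 217 (mod 631)
352 ≠ 217, so verification fails.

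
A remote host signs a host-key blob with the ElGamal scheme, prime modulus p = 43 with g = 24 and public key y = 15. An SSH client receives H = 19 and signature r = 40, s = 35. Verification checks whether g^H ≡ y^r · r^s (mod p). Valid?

yes

Left side g^H mod p:
24^2 = 576 ≡ 17
24^4 ≡ 17^2 = 289 ≡ 31
24^8 ≡ 31^2 = 961 ≡ 15
24^16 ≡ 15^2 = 225 ≡ 10
19 = 16 + 2 + 1, so 24^19 ≡ 10·17·24 ≡ 38 (mod 43)
Right side y^r · r^s mod p:
15^2 = 225 ≡ 10
15^4 ≡ 10^2 = 100 ≡ 14
15^8 ≡ 14^2 = 196 ≡ 24
15^16 ≡ 24^2 = 576 ≡ 17
15^32 ≡ 17^2 = 289 ≡ 31
40 = 32 + 8, so 15^40 ≡ 31·24 ≡ 13 (mod 43)
40^2 = 1600 ≡ 9
40^4 ≡ 9^2 = 81 ≡ 38
40^8 ≡ 38^2 = 1444 ≡ 25
40^16 ≡ 25^2 = 625 ≡ 23
40^32 ≡ 23^2 = 529 ≡ 13
35 = 32 + 2 + 1, so 40^35 ≡ 13·9·40 ≡ 36 (mod 43)
13·36 = 468 ≡ 38 (mod 43)
38 ≡ 38 (mod 43), so the signature is genuine.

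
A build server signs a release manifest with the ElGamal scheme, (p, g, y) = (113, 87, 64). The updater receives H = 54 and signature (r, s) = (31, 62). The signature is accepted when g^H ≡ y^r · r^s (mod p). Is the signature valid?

invalid

Left side g^H mod p:
Squares mod 113: 87^1≡87, 87^2≡111, 87^4≡4, 87^8≡16, 87^16≡30, 87^32≡109
54 = 32 + 16 + 4 + 2, so 87^54 ≡ 109·30·4·111 ≡ 56 (mod 113)
Right side y^r · r^s mod p:
Squares mod 113: 64^1≡64, 64^2≡28, 64^4≡106, 64^8≡49, 64^16≡28
31 = 16 + 8 + 4 + 2 + 1, so 64^31 ≡ 28·49·106·28·64 ≡ 97 (mod 113)
Squares mod 113: 31^1≡31, 31^2≡57, 31^4≡85, 31^8≡106, 31^16≡49, 31^32≡28
62 = 32 + 16 + 8 + 4 + 2, so 31^62 ≡ 28·49·106·85·57 ≡ 99 (mod 113)
97·99 = 9603 ≡ 111 (mod 113)
56 ≠ 111, so verification fails.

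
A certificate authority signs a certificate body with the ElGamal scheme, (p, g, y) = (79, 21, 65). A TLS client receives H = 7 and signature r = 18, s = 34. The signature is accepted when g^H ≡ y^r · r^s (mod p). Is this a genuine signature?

forged

Left side g^H mod p:
21^2 = 441 ≡ 46
21^4 ≡ 46^2 = 2116 ≡ 62
7 = 4 + 2 + 1, so 21^7 ≡ 62·46·21 ≡ 10 (mod 79)
Right side y^r · r^s mod p:
65^2 = 4225 ≡ 38
65^4 ≡ 38^2 = 1444 ≡ 22
65^8 ≡ 22^2 = 484 ≡ 10
65^16 ≡ 10^2 = 100 ≡ 21
18 = 16 + 2, so 65^18 ≡ 21·38 ≡ 8 (mod 79)
18^2 = 324 ≡ 8
18^4 ≡ 8^2 = 64
18^8 ≡ 64^2 = 4096 ≡ 67
18^16 ≡ 67^2 = 4489 ≡ 65
18^32 ≡ 65^2 = 4225 ≡ 38
34 = 32 + 2, so 18^34 ≡ 38·8 ≡ 67 (mod 79)
8·67 = 536 ≡ 62 (mod 79)
10 ≠ 62, so verification fails.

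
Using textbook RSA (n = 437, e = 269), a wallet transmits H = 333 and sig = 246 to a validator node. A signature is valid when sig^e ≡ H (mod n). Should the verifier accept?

sig^2 ≡ 246^2 = 60516 ≡ 210
sig^4 ≡ 210^2 = 44100 ≡ 400
sig^8 ≡ 400^2 = 160000 ≡ 58
sig^16 ≡ 58^2 = 3364 ≡ 305
sig^32 ≡ 305^2 = 93025 ≡ 381
sig^64 ≡ 381^2 = 145161 ≡ 77
sig^128 ≡ 77^2 = 5929 ≡ 248
sig^256 ≡ 248^2 = 61504 ≡ 324
269 = 256 + 8 + 4 + 1, so sig^269 ≡ 324·58·400·246 ≡ 75 (mod 437)
75 ≠ 333, so verification fails.

reject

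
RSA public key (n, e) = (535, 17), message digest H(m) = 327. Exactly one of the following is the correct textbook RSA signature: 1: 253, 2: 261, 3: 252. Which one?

Candidate 1: Squares mod 535: 253^1≡253, 253^2≡344, 253^4≡101, 253^8≡36, 253^16≡226; 17 = 16 + 1, so 253^17 ≡ 226·253 ≡ 468 (mod 535)
Candidate 2: Squares mod 535: 261^1≡261, 261^2≡176, 261^4≡481, 261^8≡241, 261^16≡301; 17 = 16 + 1, so 261^17 ≡ 301·261 ≡ 451 (mod 535)
Candidate 3: Squares mod 535: 252^1≡252, 252^2≡374, 252^4≡241, 252^8≡301, 252^16≡186; 17 = 16 + 1, so 252^17 ≡ 186·252 ≡ 327 (mod 535)
  → matches H(m) = 327

3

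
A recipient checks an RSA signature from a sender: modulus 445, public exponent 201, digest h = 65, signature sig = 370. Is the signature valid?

sig^201 mod 445 = 380
The recovered value 380 does not match the digest 65.

invalid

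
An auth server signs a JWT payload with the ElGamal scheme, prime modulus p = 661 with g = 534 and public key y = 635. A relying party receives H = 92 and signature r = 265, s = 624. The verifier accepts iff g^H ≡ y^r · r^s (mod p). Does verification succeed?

fails

Left side g^H mod p:
534^2 = 285156 ≡ 265
534^4 ≡ 265^2 = 70225 ≡ 159
534^8 ≡ 159^2 = 25281 ≡ 163
534^16 ≡ 163^2 = 26569 ≡ 129
534^32 ≡ 129^2 = 16641 ≡ 116
534^64 ≡ 116^2 = 13456 ≡ 236
92 = 64 + 16 + 8 + 4, so 534^92 ≡ 236·129·163·159 ≡ 617 (mod 661)
Right side y^r · r^s mod p:
635^2 = 403225 ≡ 15
635^4 ≡ 15^2 = 225
635^8 ≡ 225^2 = 50625 ≡ 389
635^16 ≡ 389^2 = 151321 ≡ 613
635^32 ≡ 613^2 = 375769 ≡ 321
635^64 ≡ 321^2 = 103041 ≡ 586
635^128 ≡ 586^2 = 343396 ≡ 337
635^256 ≡ 337^2 = 113569 ≡ 538
265 = 256 + 8 + 1, so 635^265 ≡ 538·389·635 ≡ 20 (mod 661)
265^2 = 70225 ≡ 159
265^4 ≡ 159^2 = 25281 ≡ 163
265^8 ≡ 163^2 = 26569 ≡ 129
265^16 ≡ 129^2 = 16641 ≡ 116
265^32 ≡ 116^2 = 13456 ≡ 236
265^64 ≡ 236^2 = 55696 ≡ 172
265^128 ≡ 172^2 = 29584 ≡ 500
265^256 ≡ 500^2 = 250000 ≡ 142
265^512 ≡ 142^2 = 20164 ≡ 334
624 = 512 + 64 + 32 + 16, so 265^624 ≡ 334·172·236·116 ≡ 300 (mod 661)
20·300 = 6000 ≡ 51 (mod 661)
617 ≠ 51, so verification fails.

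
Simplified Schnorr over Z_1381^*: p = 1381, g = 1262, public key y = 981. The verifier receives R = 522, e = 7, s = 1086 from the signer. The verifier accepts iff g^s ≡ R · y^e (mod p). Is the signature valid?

g^s mod p:
1262^1086 mod 1381 = 153
R · y^e mod p:
981^7 mod 1381 = 1167
522·1167 = 609174 ≡ 153 (mod 1381)
153 ≡ 153 (mod 1381); signature holds.

valid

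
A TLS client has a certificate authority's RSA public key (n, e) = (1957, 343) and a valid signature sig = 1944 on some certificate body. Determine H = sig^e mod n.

sig^2 ≡ 1944^2 = 3779136 ≡ 169
sig^4 ≡ 169^2 = 28561 ≡ 1163
sig^8 ≡ 1163^2 = 1352569 ≡ 282
sig^16 ≡ 282^2 = 79524 ≡ 1244
sig^32 ≡ 1244^2 = 1547536 ≡ 1506
sig^64 ≡ 1506^2 = 2268036 ≡ 1830
sig^128 ≡ 1830^2 = 3348900 ≡ 473
sig^256 ≡ 473^2 = 223729 ≡ 631
343 = 256 + 64 + 16 + 4 + 2 + 1, so sig^343 ≡ 631·1830·1244·1163·169·1944 ≡ 481 (mod 1957)

481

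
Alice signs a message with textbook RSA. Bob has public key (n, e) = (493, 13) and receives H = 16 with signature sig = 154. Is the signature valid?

invalid

sig^2 ≡ 154^2 = 23716 ≡ 52
sig^4 ≡ 52^2 = 2704 ≡ 239
sig^8 ≡ 239^2 = 57121 ≡ 426
13 = 8 + 4 + 1, so sig^13 ≡ 426·239·154 ≡ 477 (mod 493)
sig^13 mod 493 = 477, but H = 16.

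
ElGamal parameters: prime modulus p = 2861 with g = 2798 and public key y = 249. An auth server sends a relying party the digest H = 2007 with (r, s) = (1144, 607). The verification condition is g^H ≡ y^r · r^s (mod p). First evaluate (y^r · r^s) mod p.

1104

Squares mod 2861: 249^1≡249, 249^2≡1920, 249^4≡1432, 249^8≡2148, 249^16≡1972, 249^32≡685, 249^64≡21, 249^128≡441, 249^256≡2794, 249^512≡1628, 249^1024≡1098
1144 = 1024 + 64 + 32 + 16 + 8, so 249^1144 ≡ 1098·21·685·1972·2148 ≡ 633 (mod 2861)
Squares mod 2861: 1144^1≡1144, 1144^2≡1259, 1144^4≡87, 1144^8≡1847, 1144^16≡1097, 1144^32≡1789, 1144^64≡1923, 1144^128≡1517, 1144^256≡1045, 1144^512≡1984
607 = 512 + 64 + 16 + 8 + 4 + 2 + 1, so 1144^607 ≡ 1984·1923·1097·1847·87·1259·1144 ≡ 2578 (mod 2861)
y^r · r^s ≡ 633·2578 = 1631874 ≡ 1104 (mod 2861)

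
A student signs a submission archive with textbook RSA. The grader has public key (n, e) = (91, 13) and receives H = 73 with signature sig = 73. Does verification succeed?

passes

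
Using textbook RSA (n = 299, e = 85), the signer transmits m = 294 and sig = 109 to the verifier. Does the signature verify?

does not verify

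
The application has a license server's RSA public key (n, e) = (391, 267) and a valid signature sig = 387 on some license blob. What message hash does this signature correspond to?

Squares mod 391: sig^1≡387, sig^2≡16, sig^4≡256, sig^8≡239, sig^16≡35, sig^32≡52, sig^64≡358, sig^128≡307, sig^256≡18
267 = 256 + 8 + 2 + 1, so sig^267 ≡ 18·239·16·387 ≡ 327 (mod 391)

327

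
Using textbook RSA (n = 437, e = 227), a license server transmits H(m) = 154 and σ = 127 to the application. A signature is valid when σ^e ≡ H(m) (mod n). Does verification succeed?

σ^2 ≡ 127^2 = 16129 ≡ 397
σ^4 ≡ 397^2 = 157609 ≡ 289
σ^8 ≡ 289^2 = 83521 ≡ 54
σ^16 ≡ 54^2 = 2916 ≡ 294
σ^32 ≡ 294^2 = 86436 ≡ 347
σ^64 ≡ 347^2 = 120409 ≡ 234
σ^128 ≡ 234^2 = 54756 ≡ 131
227 = 128 + 64 + 32 + 2 + 1, so σ^227 ≡ 131·234·347·397·127 ≡ 154 (mod 437)
154 = H(m), so the signature checks out.

passes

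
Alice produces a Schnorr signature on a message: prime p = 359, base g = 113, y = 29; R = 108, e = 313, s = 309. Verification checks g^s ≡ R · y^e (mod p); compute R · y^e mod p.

29^313 mod 359 = 350
R · y^e ≡ 108·350 = 37800 ≡ 105 (mod 359)

105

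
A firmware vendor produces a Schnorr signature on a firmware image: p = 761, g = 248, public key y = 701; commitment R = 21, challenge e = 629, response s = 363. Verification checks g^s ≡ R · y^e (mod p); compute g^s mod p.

631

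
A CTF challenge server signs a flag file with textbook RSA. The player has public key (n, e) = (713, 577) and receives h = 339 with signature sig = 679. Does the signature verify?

does not verify

Squares mod 713: sig^1≡679, sig^2≡443, sig^4≡174, sig^8≡330, sig^16≡524, sig^32≡71, sig^64≡50, sig^128≡361, sig^256≡555, sig^512≡9
577 = 512 + 64 + 1, so sig^577 ≡ 9·50·679 ≡ 386 (mod 713)
386 ≠ 339, so verification fails.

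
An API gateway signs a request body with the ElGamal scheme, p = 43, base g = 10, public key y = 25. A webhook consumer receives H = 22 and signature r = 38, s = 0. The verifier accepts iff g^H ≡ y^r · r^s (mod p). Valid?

Left side g^H mod p:
10^2 = 100 ≡ 14
10^4 ≡ 14^2 = 196 ≡ 24
10^8 ≡ 24^2 = 576 ≡ 17
10^16 ≡ 17^2 = 289 ≡ 31
22 = 16 + 4 + 2, so 10^22 ≡ 31·24·14 ≡ 10 (mod 43)
Right side y^r · r^s mod p:
25^2 = 625 ≡ 23
25^4 ≡ 23^2 = 529 ≡ 13
25^8 ≡ 13^2 = 169 ≡ 40
25^16 ≡ 40^2 = 1600 ≡ 9
25^32 ≡ 9^2 = 81 ≡ 38
38 = 32 + 4 + 2, so 25^38 ≡ 38·13·23 ≡ 10 (mod 43)
38^0 mod 43 = 1
10·1 = 10 ≡ 10 (mod 43)
10 ≡ 10 (mod 43), so the signature is genuine.

yes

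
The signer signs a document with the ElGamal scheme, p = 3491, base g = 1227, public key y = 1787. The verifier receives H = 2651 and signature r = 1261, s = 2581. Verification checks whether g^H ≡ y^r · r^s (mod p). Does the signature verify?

does not verify

Left side g^H mod p:
1227^2 = 1505529 ≡ 908
1227^4 ≡ 908^2 = 824464 ≡ 588
1227^8 ≡ 588^2 = 345744 ≡ 135
1227^16 ≡ 135^2 = 18225 ≡ 770
1227^32 ≡ 770^2 = 592900 ≡ 2921
1227^64 ≡ 2921^2 = 8532241 ≡ 237
1227^128 ≡ 237^2 = 56169 ≡ 313
1227^256 ≡ 313^2 = 97969 ≡ 221
1227^512 ≡ 221^2 = 48841 ≡ 3458
1227^1024 ≡ 3458^2 = 11957764 ≡ 1089
1227^2048 ≡ 1089^2 = 1185921 ≡ 2472
2651 = 2048 + 512 + 64 + 16 + 8 + 2 + 1, so 1227^2651 ≡ 2472·3458·237·770·135·908·1227 ≡ 611 (mod 3491)
Right side y^r · r^s mod p:
1787^2 = 3193369 ≡ 2595
1787^4 ≡ 2595^2 = 6734025 ≡ 3377
1787^8 ≡ 3377^2 = 11404129 ≡ 2523
1787^16 ≡ 2523^2 = 6365529 ≡ 1436
1787^32 ≡ 1436^2 = 2062096 ≡ 2406
1787^64 ≡ 2406^2 = 5788836 ≡ 758
1787^128 ≡ 758^2 = 574564 ≡ 2040
1787^256 ≡ 2040^2 = 4161600 ≡ 328
1787^512 ≡ 328^2 = 107584 ≡ 2854
1787^1024 ≡ 2854^2 = 8145316 ≡ 813
1261 = 1024 + 128 + 64 + 32 + 8 + 4 + 1, so 1787^1261 ≡ 813·2040·758·2406·2523·3377·1787 ≡ 880 (mod 3491)
1261^2 = 1590121 ≡ 1716
1261^4 ≡ 1716^2 = 2944656 ≡ 1743
1261^8 ≡ 1743^2 = 3038049 ≡ 879
1261^16 ≡ 879^2 = 772641 ≡ 1130
1261^32 ≡ 1130^2 = 1276900 ≡ 2685
1261^64 ≡ 2685^2 = 7209225 ≡ 310
1261^128 ≡ 310^2 = 96100 ≡ 1843
1261^256 ≡ 1843^2 = 3396649 ≡ 3397
1261^512 ≡ 3397^2 = 11539609 ≡ 1854
1261^1024 ≡ 1854^2 = 3437316 ≡ 2172
1261^2048 ≡ 2172^2 = 4717584 ≡ 1243
2581 = 2048 + 512 + 16 + 4 + 1, so 1261^2581 ≡ 1243·1854·1130·1743·1261 ≡ 2890 (mod 3491)
880·2890 = 2543200 ≡ 1752 (mod 3491)
611 ≠ 1752, so verification fails.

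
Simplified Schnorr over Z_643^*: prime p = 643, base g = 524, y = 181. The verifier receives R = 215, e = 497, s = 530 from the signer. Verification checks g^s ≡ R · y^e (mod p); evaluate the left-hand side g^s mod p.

373

524^2 = 274576 ≡ 15
524^4 ≡ 15^2 = 225
524^8 ≡ 225^2 = 50625 ≡ 471
524^16 ≡ 471^2 = 221841 ≡ 6
524^32 ≡ 6^2 = 36
524^64 ≡ 36^2 = 1296 ≡ 10
524^128 ≡ 10^2 = 100
524^256 ≡ 100^2 = 10000 ≡ 355
524^512 ≡ 355^2 = 126025 ≡ 640
530 = 512 + 16 + 2, so 524^530 ≡ 640·6·15 ≡ 373 (mod 643)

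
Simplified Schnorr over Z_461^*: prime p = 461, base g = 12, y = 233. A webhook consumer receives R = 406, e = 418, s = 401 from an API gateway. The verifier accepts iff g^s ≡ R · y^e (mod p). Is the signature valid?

valid

g^s mod p:
Squares mod 461: 12^1≡12, 12^2≡144, 12^4≡452, 12^8≡81, 12^16≡107, 12^32≡385, 12^64≡244, 12^128≡67, 12^256≡340
401 = 256 + 128 + 16 + 1, so 12^401 ≡ 340·67·107·12 ≡ 453 (mod 461)
R · y^e mod p:
Squares mod 461: 233^1≡233, 233^2≡352, 233^4≡356, 233^8≡422, 233^16≡138, 233^32≡143, 233^64≡165, 233^128≡26, 233^256≡215
418 = 256 + 128 + 32 + 2, so 233^418 ≡ 215·26·143·352 ≡ 436 (mod 461)
406·436 = 177016 ≡ 453 (mod 461)
453 ≡ 453 (mod 461); signature holds.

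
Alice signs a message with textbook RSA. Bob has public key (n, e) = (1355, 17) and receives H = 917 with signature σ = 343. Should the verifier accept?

reject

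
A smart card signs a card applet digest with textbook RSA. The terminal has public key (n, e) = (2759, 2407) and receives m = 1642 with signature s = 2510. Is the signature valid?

valid

Squares mod 2759: s^1≡2510, s^2≡1303, s^4≡1024, s^8≡156, s^16≡2264, s^32≡2233, s^64≡776, s^128≡714, s^256≡2140, s^512≡2419, s^1024≡2481, s^2048≡32
2407 = 2048 + 256 + 64 + 32 + 4 + 2 + 1, so s^2407 ≡ 32·2140·776·2233·1024·1303·2510 ≡ 1642 (mod 2759)
s^2407 mod 2759 = 1642 matches m.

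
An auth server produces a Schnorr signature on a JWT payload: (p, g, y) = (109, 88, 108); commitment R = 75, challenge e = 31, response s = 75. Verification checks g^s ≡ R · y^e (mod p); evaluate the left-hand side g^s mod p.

Squares mod 109: 88^1≡88, 88^2≡5, 88^4≡25, 88^8≡80, 88^16≡78, 88^32≡89, 88^64≡73
75 = 64 + 8 + 2 + 1, so 88^75 ≡ 73·80·5·88 ≡ 34 (mod 109)

34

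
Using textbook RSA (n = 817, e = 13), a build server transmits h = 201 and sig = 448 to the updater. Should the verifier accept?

accept

Squares mod 817: sig^1≡448, sig^2≡539, sig^4≡486, sig^8≡83
13 = 8 + 4 + 1, so sig^13 ≡ 83·486·448 ≡ 201 (mod 817)
sig^13 mod 817 = 201 matches h.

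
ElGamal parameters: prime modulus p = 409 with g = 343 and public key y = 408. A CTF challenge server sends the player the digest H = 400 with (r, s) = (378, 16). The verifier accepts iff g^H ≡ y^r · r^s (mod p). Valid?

Left side g^H mod p:
Squares mod 409: 343^1≡343, 343^2≡266, 343^4≡408, 343^8≡1, 343^16≡1, 343^32≡1, 343^64≡1, 343^128≡1, 343^256≡1
400 = 256 + 128 + 16, so 343^400 ≡ 1·1·1 ≡ 1 (mod 409)
Right side y^r · r^s mod p:
Squares mod 409: 408^1≡408, 408^2≡1, 408^4≡1, 408^8≡1, 408^16≡1, 408^32≡1, 408^64≡1, 408^128≡1, 408^256≡1
378 = 256 + 64 + 32 + 16 + 8 + 2, so 408^378 ≡ 1·1·1·1·1·1 ≡ 1 (mod 409)
Squares mod 409: 378^1≡378, 378^2≡143, 378^4≡408, 378^8≡1, 378^16≡1
378^16 ≡ 1 (mod 409)
1·1 = 1 ≡ 1 (mod 409)
1 ≡ 1 (mod 409), so the signature is genuine.

yes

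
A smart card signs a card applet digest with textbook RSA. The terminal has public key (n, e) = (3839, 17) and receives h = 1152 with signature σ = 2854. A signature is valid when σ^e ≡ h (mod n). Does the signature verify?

does not verify

Squares mod 3839: σ^1≡2854, σ^2≡2797, σ^4≡3166, σ^8≡3766, σ^16≡1490
17 = 16 + 1, so σ^17 ≡ 1490·2854 ≡ 2687 (mod 3839)
σ^17 mod 3839 = 2687, but h = 1152.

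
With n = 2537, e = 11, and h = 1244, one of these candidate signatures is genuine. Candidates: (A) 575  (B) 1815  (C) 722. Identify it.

B

Candidate A: 575^11 mod 2537 = 305
Candidate B: 1815^11 mod 2537 = 1244
  → matches h = 1244
Candidate C: 722^11 mod 2537 = 1293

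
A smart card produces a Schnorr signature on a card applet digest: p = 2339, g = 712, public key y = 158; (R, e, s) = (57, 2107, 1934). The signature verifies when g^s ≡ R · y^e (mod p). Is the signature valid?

invalid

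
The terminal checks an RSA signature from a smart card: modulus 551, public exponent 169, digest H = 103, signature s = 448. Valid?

s^2 ≡ 448^2 = 200704 ≡ 140
s^4 ≡ 140^2 = 19600 ≡ 315
s^8 ≡ 315^2 = 99225 ≡ 45
s^16 ≡ 45^2 = 2025 ≡ 372
s^32 ≡ 372^2 = 138384 ≡ 83
s^64 ≡ 83^2 = 6889 ≡ 277
s^128 ≡ 277^2 = 76729 ≡ 140
169 = 128 + 32 + 8 + 1, so s^169 ≡ 140·83·45·448 ≡ 448 (mod 551)
s^169 mod 551 = 448, but H = 103.

no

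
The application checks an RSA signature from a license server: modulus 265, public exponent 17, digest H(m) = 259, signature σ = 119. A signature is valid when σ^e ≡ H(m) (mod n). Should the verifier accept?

σ^17 mod 265 = 259
Since 259 equals the digest 259, verification succeeds.

accept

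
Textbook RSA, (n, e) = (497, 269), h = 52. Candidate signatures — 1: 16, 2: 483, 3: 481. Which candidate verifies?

3

Candidate 1: Squares mod 497: 16^1≡16, 16^2≡256, 16^4≡429, 16^8≡151, 16^16≡436, 16^32≡242, 16^64≡415, 16^128≡263, 16^256≡86; 269 = 256 + 8 + 4 + 1, so 16^269 ≡ 86·151·429·16 ≡ 445 (mod 497)
Candidate 2: Squares mod 497: 483^1≡483, 483^2≡196, 483^4≡147, 483^8≡238, 483^16≡483, 483^32≡196, 483^64≡147, 483^128≡238, 483^256≡483; 269 = 256 + 8 + 4 + 1, so 483^269 ≡ 483·238·147·483 ≡ 147 (mod 497)
Candidate 3: Squares mod 497: 481^1≡481, 481^2≡256, 481^4≡429, 481^8≡151, 481^16≡436, 481^32≡242, 481^64≡415, 481^128≡263, 481^256≡86; 269 = 256 + 8 + 4 + 1, so 481^269 ≡ 86·151·429·481 ≡ 52 (mod 497)
  → matches h = 52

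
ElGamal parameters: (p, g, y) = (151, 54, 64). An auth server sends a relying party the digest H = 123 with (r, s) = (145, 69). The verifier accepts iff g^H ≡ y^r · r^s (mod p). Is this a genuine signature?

Left side g^H mod p:
54^2 = 2916 ≡ 47
54^4 ≡ 47^2 = 2209 ≡ 95
54^8 ≡ 95^2 = 9025 ≡ 116
54^16 ≡ 116^2 = 13456 ≡ 17
54^32 ≡ 17^2 = 289 ≡ 138
54^64 ≡ 138^2 = 19044 ≡ 18
123 = 64 + 32 + 16 + 8 + 2 + 1, so 54^123 ≡ 18·138·17·116·47·54 ≡ 70 (mod 151)
Right side y^r · r^s mod p:
64^2 = 4096 ≡ 19
64^4 ≡ 19^2 = 361 ≡ 59
64^8 ≡ 59^2 = 3481 ≡ 8
64^16 ≡ 8^2 = 64
64^32 ≡ 64^2 = 4096 ≡ 19
64^64 ≡ 19^2 = 361 ≡ 59
64^128 ≡ 59^2 = 3481 ≡ 8
145 = 128 + 16 + 1, so 64^145 ≡ 8·64·64 ≡ 1 (mod 151)
145^2 = 21025 ≡ 36
145^4 ≡ 36^2 = 1296 ≡ 88
145^8 ≡ 88^2 = 7744 ≡ 43
145^16 ≡ 43^2 = 1849 ≡ 37
145^32 ≡ 37^2 = 1369 ≡ 10
145^64 ≡ 10^2 = 100
69 = 64 + 4 + 1, so 145^69 ≡ 100·88·145 ≡ 50 (mod 151)
1·50 = 50 ≡ 50 (mod 151)
70 ≠ 50, so verification fails.

forged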